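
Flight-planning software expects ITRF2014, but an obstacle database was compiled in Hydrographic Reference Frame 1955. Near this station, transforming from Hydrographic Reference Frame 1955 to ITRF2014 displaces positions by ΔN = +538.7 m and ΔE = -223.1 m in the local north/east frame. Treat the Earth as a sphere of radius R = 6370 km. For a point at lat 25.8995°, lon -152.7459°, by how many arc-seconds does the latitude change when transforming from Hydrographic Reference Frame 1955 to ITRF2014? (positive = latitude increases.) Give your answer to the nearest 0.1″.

On a sphere of radius R, 1 rad of latitude = R, so Δφ = ΔN / R = 538.7 / 6370000 = 8.4568e-05 rad = 17.443″.

Δφ = 17.4″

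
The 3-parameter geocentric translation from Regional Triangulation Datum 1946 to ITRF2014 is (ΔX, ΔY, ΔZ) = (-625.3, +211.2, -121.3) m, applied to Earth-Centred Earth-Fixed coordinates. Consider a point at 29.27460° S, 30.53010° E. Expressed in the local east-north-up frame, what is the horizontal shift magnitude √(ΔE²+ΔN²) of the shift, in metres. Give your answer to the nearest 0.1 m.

At φ = -29.27460°, λ = 30.53010°: sin φ = -0.488996, cos φ = 0.872286, sin λ = 0.507991, cos λ = 0.861362.
ΔE = −sin λ·ΔX + cos λ·ΔY = −(0.507991)·(-625.3) + (0.861362)·(211.2) = 499.57 m.
ΔN = −sin φ cos λ·ΔX − sin φ sin λ·ΔY + cos φ·ΔZ = −(-0.488996)(0.861362)(-625.3) − (-0.488996)(0.507991)(211.2) + (0.872286)(-121.3) = -316.72 m.
Horizontal magnitude = √(ΔE² + ΔN²) = √(499.57² + (-316.72)²) = 591.51 m.

591.5 m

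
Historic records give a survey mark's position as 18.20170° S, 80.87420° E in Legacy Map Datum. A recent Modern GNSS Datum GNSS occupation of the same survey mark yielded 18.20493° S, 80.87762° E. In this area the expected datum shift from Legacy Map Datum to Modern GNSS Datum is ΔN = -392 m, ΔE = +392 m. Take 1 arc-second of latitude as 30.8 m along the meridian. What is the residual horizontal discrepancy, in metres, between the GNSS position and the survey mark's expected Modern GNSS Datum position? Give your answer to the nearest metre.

46 m

Observed coordinate differences: Δφ = -0.00323°, Δλ = +0.00342°.
Converting to metres (1° lat = 110880 m, cos φ = 0.949963): observed ΔN = -358.1 m, observed ΔE = 360.2 m.
Subtracting the expected shift leaves a residual of -358.1 − (-392) = 33.9 m north and 360.2 − (392) = -31.8 m east.
Residual distance = √(33.9² + (-31.8)²) = 46.4 m.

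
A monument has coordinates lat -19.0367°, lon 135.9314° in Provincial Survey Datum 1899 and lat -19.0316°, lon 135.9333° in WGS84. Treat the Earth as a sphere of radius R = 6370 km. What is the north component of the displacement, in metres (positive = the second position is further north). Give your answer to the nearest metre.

Δφ = -19.0316° − -19.0367° = +0.0051°; Δλ = 135.9333° − 135.9314° = +0.0019°.
1° along a meridian = πR/180 = 111177 m.
ΔN = Δφ × 111177 = 567.0 m; ΔE = Δλ × 111177 × cos(-19.0367°) = +0.0019 × 111177 × 0.945310 = 199.7 m.

ΔN = 567 m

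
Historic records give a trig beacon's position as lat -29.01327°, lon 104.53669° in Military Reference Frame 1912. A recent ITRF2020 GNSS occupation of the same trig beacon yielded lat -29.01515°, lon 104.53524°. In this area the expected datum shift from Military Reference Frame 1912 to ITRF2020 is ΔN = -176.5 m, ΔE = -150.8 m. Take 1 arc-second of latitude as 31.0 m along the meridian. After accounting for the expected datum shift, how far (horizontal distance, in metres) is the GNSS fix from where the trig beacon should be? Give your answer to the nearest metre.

Observed coordinate differences: Δφ = -0.00188°, Δλ = -0.00145°.
Converting to metres (1° lat = 111600 m, cos φ = 0.874507): observed ΔN = -209.8 m, observed ΔE = -141.5 m.
Subtracting the expected shift leaves a residual of -209.8 − (-176.5) = -33.3 m north and -141.5 − (-150.8) = 9.3 m east.
Residual distance = √((-33.3)² + 9.3²) = 34.6 m.

35 m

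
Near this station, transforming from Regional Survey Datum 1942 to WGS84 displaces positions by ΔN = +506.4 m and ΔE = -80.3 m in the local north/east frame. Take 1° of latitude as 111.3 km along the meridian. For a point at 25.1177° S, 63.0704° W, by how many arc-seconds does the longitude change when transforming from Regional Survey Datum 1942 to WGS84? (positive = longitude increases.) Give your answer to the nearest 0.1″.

Δλ = -2.9″

At latitude -25.1177°, cos φ = 0.905438.
1° of longitude at this latitude = 111.3 × cos φ = 100.78 km, so Δλ = -80.3 / 100775.2 = -0.0007968° = -2.869″.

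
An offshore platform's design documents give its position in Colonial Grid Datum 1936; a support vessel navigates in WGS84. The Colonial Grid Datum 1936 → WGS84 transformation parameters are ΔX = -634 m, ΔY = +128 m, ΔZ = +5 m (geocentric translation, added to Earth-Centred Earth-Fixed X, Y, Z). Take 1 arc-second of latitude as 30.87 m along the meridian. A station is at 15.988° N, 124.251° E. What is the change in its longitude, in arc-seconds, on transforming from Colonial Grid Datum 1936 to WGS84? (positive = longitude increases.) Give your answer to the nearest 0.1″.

sin φ = 0.275436, cos φ = 0.961319, sin λ = 0.826580, cos λ = -0.562819.
East component: ΔE = −sin λ·ΔX + cos λ·ΔY = −(0.826580)(-634) + (-0.562819)(128) = 452.01 m.
1° of latitude spans 3600 × 30.87 = 111132 m; at latitude φ, 1° of longitude spans that × cos φ = 106833.3 m, so Δλ = 452.01 / 106833.3 × 3600 = 15.232″.

Δλ = 15.2″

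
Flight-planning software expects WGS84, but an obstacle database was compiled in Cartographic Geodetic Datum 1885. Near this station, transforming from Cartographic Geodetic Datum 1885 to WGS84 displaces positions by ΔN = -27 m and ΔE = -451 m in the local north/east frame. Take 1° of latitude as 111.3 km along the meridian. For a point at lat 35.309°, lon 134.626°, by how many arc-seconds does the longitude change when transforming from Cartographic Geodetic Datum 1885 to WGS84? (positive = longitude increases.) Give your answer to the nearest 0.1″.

Δλ = -17.9″

At latitude 35.309°, cos φ = 0.816047.
1° of longitude at this latitude = 111.3 × cos φ = 90.83 km, so Δλ = -451.0 / 90826.0 = -0.0049655° = -17.876″.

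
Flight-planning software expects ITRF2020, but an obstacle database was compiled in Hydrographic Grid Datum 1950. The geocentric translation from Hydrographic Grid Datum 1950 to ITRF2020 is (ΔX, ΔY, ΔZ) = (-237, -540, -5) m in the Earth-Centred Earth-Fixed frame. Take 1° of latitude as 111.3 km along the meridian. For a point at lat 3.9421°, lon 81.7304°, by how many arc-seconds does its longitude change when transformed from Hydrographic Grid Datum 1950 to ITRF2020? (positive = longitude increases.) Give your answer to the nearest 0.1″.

Δλ = 5.1″

sin φ = 0.068748, cos φ = 0.997634, sin λ = 0.989602, cos λ = 0.143831.
East component: ΔE = −sin λ·ΔX + cos λ·ΔY = −(0.989602)(-237) + (0.143831)(-540) = 156.87 m.
1° of latitude spans 111300 m; at latitude φ, 1° of longitude spans that × cos φ = 111036.7 m, so Δλ = 156.87 / 111036.7 × 3600 = 5.086″.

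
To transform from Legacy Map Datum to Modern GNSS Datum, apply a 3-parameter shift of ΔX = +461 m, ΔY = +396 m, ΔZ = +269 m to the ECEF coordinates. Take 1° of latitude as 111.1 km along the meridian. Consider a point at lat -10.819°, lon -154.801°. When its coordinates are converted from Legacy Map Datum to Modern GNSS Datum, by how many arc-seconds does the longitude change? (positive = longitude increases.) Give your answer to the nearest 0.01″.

sin φ = -0.187707, cos φ = 0.982225, sin λ = -0.425763, cos λ = -0.904834.
East component: ΔE = −sin λ·ΔX + cos λ·ΔY = −(-0.425763)(461) + (-0.904834)(396) = -162.04 m.
1° of latitude spans 111100 m; at latitude φ, 1° of longitude spans that × cos φ = 109125.2 m, so Δλ = -162.04 / 109125.2 × 3600 = -5.346″.

Δλ = -5.35″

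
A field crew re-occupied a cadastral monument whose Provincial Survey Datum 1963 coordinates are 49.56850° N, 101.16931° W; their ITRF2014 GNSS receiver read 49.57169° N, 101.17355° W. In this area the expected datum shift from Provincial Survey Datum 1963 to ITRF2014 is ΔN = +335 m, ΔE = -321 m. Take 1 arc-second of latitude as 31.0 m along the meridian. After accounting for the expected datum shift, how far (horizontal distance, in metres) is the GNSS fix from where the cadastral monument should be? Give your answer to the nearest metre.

Observed coordinate differences: Δφ = +0.00319°, Δλ = -0.00424°.
Converting to metres (1° lat = 111600 m, cos φ = 0.648538): observed ΔN = 356.0 m, observed ΔE = -306.9 m.
Subtracting the expected shift leaves a residual of 356.0 − (335) = 21.0 m north and -306.9 − (-321) = 14.1 m east.
Residual distance = √(21.0² + 14.1²) = 25.3 m.

25 m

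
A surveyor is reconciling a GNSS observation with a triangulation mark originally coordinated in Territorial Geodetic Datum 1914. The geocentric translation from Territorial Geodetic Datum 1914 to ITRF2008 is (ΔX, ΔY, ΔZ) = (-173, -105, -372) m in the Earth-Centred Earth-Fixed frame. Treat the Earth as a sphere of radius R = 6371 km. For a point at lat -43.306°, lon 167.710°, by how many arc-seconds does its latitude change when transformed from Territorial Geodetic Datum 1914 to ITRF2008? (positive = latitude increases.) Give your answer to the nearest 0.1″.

Δφ = -5.5″

sin φ = -0.685895, cos φ = 0.727701, sin λ = 0.212860, cos λ = -0.977083.
North component: ΔN = −sin φ cos λ·ΔX − sin φ sin λ·ΔY + cos φ·ΔZ = −(-0.685895)(-0.977083)(-173) − (-0.685895)(0.212860)(-105) + (0.727701)(-372) = -170.09 m.
1° of latitude spans πR/180 = 111195 m, so Δφ = -170.09 / 111195 × 3600 = -5.507″.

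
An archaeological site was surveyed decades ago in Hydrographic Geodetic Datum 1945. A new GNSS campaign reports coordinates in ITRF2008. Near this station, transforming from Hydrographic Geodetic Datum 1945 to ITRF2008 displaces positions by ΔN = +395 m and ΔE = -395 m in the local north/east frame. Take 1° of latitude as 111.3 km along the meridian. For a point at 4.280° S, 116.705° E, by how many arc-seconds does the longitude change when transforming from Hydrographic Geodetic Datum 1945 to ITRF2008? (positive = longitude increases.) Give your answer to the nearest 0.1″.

At latitude -4.280°, cos φ = 0.997211.
1° of longitude at this latitude = 111.3 × cos φ = 110.99 km, so Δλ = -395.0 / 110989.6 = -0.0035589° = -12.812″.

Δλ = -12.8″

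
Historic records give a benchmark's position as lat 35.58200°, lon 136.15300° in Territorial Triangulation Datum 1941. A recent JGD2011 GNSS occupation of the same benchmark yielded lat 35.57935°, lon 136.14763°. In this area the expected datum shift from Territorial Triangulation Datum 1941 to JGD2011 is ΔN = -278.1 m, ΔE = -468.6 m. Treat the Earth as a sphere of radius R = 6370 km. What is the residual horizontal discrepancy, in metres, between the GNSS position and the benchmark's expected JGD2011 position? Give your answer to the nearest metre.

Observed coordinate differences: Δφ = -0.00265°, Δλ = -0.00537°.
Converting to metres (1° lat = 111177 m, cos φ = 0.813284): observed ΔN = -294.6 m, observed ΔE = -485.5 m.
Subtracting the expected shift leaves a residual of -294.6 − (-278.1) = -16.5 m north and -485.5 − (-468.6) = -16.9 m east.
Residual distance = √((-16.5)² + (-16.9)²) = 23.7 m.

24 m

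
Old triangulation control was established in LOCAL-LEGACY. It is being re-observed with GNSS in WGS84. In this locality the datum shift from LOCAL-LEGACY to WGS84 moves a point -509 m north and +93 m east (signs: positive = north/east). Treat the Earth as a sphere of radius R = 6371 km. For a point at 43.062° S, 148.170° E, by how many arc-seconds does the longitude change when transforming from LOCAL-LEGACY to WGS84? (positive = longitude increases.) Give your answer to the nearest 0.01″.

Δλ = 4.12″

At latitude -43.062°, cos φ = 0.730615.
One radian of longitude at latitude φ spans R cos φ, so Δλ = ΔE / (R cos φ) = 93.0 / (6371000 × 0.730615) = 1.9980e-05 rad = 4.121″.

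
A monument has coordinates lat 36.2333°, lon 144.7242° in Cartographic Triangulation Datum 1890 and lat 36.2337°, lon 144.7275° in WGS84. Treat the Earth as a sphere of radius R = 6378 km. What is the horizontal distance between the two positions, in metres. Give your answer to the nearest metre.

300 m

Δφ = 36.2337° − 36.2333° = +0.0004°; Δλ = 144.7275° − 144.7242° = +0.0033°.
1° along a meridian = πR/180 = 111317 m.
ΔN = Δφ × 111317 = 44.5 m; ΔE = Δλ × 111317 × cos(36.2333°) = +0.0033 × 111317 × 0.806617 = 296.3 m.
Distance = √(ΔE² + ΔN²) = √(296.3² + 44.5²) = 299.6 m.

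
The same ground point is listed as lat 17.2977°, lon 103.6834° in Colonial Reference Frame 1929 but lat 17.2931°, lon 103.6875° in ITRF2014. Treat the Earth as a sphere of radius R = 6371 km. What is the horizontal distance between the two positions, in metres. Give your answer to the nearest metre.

672 m

Δφ = 17.2931° − 17.2977° = -0.0046°; Δλ = 103.6875° − 103.6834° = +0.0041°.
1° along a meridian = πR/180 = 111195 m.
ΔN = Δφ × 111195 = -511.5 m; ΔE = Δλ × 111195 × cos(17.2977°) = +0.0041 × 111195 × 0.954773 = 435.3 m.
Distance = √(ΔE² + ΔN²) = √(435.3² + (-511.5)²) = 671.6 m.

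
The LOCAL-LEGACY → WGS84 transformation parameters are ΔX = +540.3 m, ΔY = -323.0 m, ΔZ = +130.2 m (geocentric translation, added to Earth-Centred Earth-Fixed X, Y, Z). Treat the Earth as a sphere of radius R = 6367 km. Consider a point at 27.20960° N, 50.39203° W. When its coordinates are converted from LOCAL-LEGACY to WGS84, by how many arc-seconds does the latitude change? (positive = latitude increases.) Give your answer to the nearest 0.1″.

sin φ = 0.457247, cos φ = 0.889340, sin λ = -0.770425, cos λ = 0.637531.
North component: ΔN = −sin φ cos λ·ΔX − sin φ sin λ·ΔY + cos φ·ΔZ = −(0.457247)(0.637531)(540.3) − (0.457247)(-0.770425)(-323.0) + (0.889340)(130.2) = -155.49 m.
1° of latitude spans πR/180 = 111125 m, so Δφ = -155.49 / 111125 × 3600 = -5.037″.

Δφ = -5.0″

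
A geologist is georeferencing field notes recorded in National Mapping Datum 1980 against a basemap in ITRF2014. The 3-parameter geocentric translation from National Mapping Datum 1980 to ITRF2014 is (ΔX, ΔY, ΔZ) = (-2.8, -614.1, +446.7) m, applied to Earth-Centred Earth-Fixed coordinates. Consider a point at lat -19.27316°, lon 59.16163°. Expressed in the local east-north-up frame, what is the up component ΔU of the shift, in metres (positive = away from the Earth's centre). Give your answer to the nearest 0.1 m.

ΔU = -646.5 m

The local up (radial) axis is (cos φ cos λ, cos φ sin λ, sin φ), giving ΔU = -1.355 − 497.726 − 147.443 = -646.52 m.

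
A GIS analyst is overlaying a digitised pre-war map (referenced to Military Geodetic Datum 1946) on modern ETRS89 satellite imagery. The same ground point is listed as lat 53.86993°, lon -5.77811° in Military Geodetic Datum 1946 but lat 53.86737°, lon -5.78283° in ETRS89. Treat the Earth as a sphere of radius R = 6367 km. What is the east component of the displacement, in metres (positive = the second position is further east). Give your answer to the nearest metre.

Δφ = 53.86737° − 53.86993° = -0.00256°; Δλ = -5.78283° − -5.77811° = -0.00472°.
1° along a meridian = πR/180 = 111125 m.
ΔN = Δφ × 111125 = -284.5 m; ΔE = Δλ × 111125 × cos(53.86993°) = -0.00472 × 111125 × 0.589620 = -309.3 m.

ΔE = -309 m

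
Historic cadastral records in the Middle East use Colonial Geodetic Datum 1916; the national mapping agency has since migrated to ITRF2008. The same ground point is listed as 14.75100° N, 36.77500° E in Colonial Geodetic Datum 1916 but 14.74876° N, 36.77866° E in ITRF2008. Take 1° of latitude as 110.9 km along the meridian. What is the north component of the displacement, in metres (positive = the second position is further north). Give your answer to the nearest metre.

Δφ = 14.74876° − 14.75100° = -0.00224°; Δλ = 36.77866° − 36.77500° = +0.00366°.
ΔN = Δφ × 110900 = -248.4 m; ΔE = Δλ × 110900 × cos(14.75100°) = +0.00366 × 110900 × 0.967041 = 392.5 m.

ΔN = -248 m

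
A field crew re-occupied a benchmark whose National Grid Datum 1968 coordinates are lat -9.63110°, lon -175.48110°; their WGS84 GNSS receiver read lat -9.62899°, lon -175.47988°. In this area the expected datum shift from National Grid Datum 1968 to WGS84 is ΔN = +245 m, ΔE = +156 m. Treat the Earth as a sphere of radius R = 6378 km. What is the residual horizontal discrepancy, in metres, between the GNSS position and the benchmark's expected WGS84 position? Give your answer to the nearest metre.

Observed coordinate differences: Δφ = +0.00211°, Δλ = +0.00122°.
Converting to metres (1° lat = 111317 m, cos φ = 0.985905): observed ΔN = 234.9 m, observed ΔE = 133.9 m.
Subtracting the expected shift leaves a residual of 234.9 − (245) = -10.1 m north and 133.9 − (156) = -22.1 m east.
Residual distance = √((-10.1)² + (-22.1)²) = 24.3 m.

24 m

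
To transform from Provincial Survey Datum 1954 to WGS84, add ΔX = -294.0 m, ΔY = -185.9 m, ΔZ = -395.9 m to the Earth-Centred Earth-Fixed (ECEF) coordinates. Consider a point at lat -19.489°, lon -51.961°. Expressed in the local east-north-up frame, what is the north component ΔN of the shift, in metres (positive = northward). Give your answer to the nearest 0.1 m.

ΔN = -384.8 m

At φ = -19.489°, λ = -51.961°: sin φ = -0.333626, cos φ = 0.942706, sin λ = -0.787592, cos λ = 0.616198.
ΔN = −sin φ cos λ·ΔX − sin φ sin λ·ΔY + cos φ·ΔZ = −(-0.333626)(0.616198)(-294.0) − (-0.333626)(-0.787592)(-185.9) + (0.942706)(-395.9) = -384.81 m.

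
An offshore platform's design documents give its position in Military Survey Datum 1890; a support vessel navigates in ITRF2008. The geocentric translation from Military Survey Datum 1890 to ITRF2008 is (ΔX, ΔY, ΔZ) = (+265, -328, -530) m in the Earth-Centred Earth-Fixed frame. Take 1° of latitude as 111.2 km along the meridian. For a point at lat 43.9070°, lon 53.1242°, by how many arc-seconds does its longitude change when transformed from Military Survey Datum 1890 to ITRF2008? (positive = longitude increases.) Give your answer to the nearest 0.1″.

sin φ = 0.693490, cos φ = 0.720466, sin λ = 0.799938, cos λ = 0.600082.
East component: ΔE = −sin λ·ΔX + cos λ·ΔY = −(0.799938)(265) + (0.600082)(-328) = -408.81 m.
1° of latitude spans 111200 m; at latitude φ, 1° of longitude spans that × cos φ = 80115.9 m, so Δλ = -408.81 / 80115.9 × 3600 = -18.370″.

Δλ = -18.4″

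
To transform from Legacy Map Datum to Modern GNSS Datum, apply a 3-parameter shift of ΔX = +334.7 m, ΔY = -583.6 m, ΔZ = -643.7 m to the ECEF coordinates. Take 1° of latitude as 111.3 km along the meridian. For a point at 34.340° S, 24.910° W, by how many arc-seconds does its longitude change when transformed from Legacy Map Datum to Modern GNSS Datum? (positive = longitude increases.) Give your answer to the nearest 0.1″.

Δλ = -15.2″

sin φ = -0.564103, cos φ = 0.825705, sin λ = -0.421194, cos λ = 0.906971.
East component: ΔE = −sin λ·ΔX + cos λ·ΔY = −(-0.421194)(334.7) + (0.906971)(-583.6) = -388.33 m.
1° of latitude spans 111300 m; at latitude φ, 1° of longitude spans that × cos φ = 91900.9 m, so Δλ = -388.33 / 91900.9 × 3600 = -15.212″.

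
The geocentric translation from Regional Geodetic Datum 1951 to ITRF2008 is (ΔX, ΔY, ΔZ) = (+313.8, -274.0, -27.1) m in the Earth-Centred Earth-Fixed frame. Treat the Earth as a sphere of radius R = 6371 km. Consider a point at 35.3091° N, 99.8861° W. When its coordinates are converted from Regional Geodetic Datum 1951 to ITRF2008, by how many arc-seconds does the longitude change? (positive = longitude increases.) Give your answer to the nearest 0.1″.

Δλ = 14.1″

sin φ = 0.577987, cos φ = 0.816046, sin λ = -0.985151, cos λ = -0.171690.
East component: ΔE = −sin λ·ΔX + cos λ·ΔY = −(-0.985151)(313.8) + (-0.171690)(-274.0) = 356.18 m.
1° of latitude spans πR/180 = 111195 m; at latitude φ, 1° of longitude spans that × cos φ = 90740.2 m, so Δλ = 356.18 / 90740.2 × 3600 = 14.131″.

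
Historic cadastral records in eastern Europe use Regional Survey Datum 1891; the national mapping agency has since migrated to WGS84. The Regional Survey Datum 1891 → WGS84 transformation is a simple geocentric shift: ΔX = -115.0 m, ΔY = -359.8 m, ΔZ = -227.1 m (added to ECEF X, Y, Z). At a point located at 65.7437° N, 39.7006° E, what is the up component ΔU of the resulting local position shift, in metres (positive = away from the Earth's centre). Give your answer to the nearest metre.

The local up (radial) axis is (cos φ cos λ, cos φ sin λ, sin φ), giving ΔU = -36.349 − 94.419 − 207.051 = -337.82 m.

ΔU = -338 m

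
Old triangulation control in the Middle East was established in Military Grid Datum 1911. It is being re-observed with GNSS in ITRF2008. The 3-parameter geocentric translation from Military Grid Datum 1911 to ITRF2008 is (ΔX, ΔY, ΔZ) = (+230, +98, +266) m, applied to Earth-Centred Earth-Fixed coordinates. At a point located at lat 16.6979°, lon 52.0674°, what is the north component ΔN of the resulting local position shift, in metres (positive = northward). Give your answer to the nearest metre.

At φ = 16.6979°, λ = 52.0674°: sin φ = 0.287325, cos φ = 0.957833, sin λ = 0.788734, cos λ = 0.614734.
ΔN = −sin φ cos λ·ΔX − sin φ sin λ·ΔY + cos φ·ΔZ = −(0.287325)(0.614734)(230) − (0.287325)(0.788734)(98) + (0.957833)(266) = 191.95 m.

ΔN = 192 m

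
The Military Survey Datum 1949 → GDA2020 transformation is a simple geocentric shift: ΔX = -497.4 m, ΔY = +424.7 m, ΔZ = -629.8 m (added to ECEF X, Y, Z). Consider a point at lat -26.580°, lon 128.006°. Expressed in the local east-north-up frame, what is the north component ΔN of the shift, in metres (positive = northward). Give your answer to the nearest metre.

ΔN = -276 m

At φ = -26.580°, λ = 128.006°: sin φ = -0.447447, cos φ = 0.894310, sin λ = 0.787946, cos λ = -0.615744.
ΔN = −sin φ cos λ·ΔX − sin φ sin λ·ΔY + cos φ·ΔZ = −(-0.447447)(-0.615744)(-497.4) − (-0.447447)(0.787946)(424.7) + (0.894310)(-629.8) = -276.46 m.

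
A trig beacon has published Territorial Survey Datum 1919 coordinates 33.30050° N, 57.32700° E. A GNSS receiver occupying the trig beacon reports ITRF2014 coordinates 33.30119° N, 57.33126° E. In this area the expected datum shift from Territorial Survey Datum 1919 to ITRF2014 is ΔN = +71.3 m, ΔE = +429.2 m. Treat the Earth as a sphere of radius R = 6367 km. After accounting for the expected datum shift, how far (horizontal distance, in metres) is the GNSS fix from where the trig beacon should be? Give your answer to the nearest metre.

34 m

Observed coordinate differences: Δφ = +0.00069°, Δλ = +0.00426°.
Converting to metres (1° lat = 111125 m, cos φ = 0.835803): observed ΔN = 76.7 m, observed ΔE = 395.7 m.
Subtracting the expected shift leaves a residual of 76.7 − (71.3) = 5.4 m north and 395.7 − (429.2) = -33.5 m east.
Residual distance = √(5.4² + (-33.5)²) = 34.0 m.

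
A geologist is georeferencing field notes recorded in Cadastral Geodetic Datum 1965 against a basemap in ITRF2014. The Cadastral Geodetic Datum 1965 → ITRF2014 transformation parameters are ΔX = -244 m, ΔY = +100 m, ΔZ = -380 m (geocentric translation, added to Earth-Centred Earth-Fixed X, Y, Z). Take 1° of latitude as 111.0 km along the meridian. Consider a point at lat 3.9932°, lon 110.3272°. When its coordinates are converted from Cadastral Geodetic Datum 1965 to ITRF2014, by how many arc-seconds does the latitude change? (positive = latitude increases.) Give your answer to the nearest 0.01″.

Δφ = -12.70″

sin φ = 0.069638, cos φ = 0.997572, sin λ = 0.937724, cos λ = -0.347381.
North component: ΔN = −sin φ cos λ·ΔX − sin φ sin λ·ΔY + cos φ·ΔZ = −(0.069638)(-0.347381)(-244) − (0.069638)(0.937724)(100) + (0.997572)(-380) = -391.51 m.
1° of latitude spans 111000 m, so Δφ = -391.51 / 111000 × 3600 = -12.698″.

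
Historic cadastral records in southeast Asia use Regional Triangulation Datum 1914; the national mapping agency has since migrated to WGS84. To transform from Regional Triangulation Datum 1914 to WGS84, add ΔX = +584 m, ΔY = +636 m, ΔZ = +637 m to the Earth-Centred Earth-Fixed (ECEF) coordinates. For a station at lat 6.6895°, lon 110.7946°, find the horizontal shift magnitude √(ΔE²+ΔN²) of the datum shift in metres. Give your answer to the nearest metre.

The local east axis at (φ, λ) is (−sin λ, cos λ, 0), so ΔE = −sin(110.7946°)·584 + cos(110.7946°)·636 = -771.75 m.
The local north axis is (−sin φ cos λ, −sin φ sin λ, cos φ), giving ΔN = 24.152 − 69.261 + 632.663 = 587.55 m.
Horizontal magnitude = √(ΔE² + ΔN²) = √((-771.75)² + 587.55²) = 969.96 m.

970 m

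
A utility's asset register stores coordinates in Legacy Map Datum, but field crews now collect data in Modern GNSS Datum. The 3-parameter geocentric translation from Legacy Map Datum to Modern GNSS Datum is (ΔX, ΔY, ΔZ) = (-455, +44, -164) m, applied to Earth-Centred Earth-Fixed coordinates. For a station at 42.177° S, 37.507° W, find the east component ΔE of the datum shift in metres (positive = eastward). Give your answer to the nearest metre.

The local east axis at (φ, λ) is (−sin λ, cos λ, 0), so ΔE = −sin(-37.507°)·(-455) + cos(-37.507°)·44 = -242.13 m.

ΔE = -242 m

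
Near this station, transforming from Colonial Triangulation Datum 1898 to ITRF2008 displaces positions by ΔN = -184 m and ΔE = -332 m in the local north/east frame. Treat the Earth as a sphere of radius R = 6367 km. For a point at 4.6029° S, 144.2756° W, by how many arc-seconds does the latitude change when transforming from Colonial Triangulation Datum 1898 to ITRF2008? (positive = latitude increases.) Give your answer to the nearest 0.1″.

Δφ = -6.0″

On a sphere of radius R, 1 rad of latitude = R, so Δφ = ΔN / R = -184.0 / 6367000 = -2.8899e-05 rad = -5.961″.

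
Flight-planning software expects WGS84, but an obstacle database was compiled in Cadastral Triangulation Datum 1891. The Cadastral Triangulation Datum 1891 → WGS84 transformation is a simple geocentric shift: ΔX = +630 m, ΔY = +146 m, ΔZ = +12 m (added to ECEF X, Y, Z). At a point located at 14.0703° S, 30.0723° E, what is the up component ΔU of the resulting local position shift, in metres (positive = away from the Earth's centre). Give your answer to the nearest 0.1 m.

The local up (radial) axis is (cos φ cos λ, cos φ sin λ, sin φ), giving ΔU = 528.841 + 70.965 − 2.917 = 596.89 m.

ΔU = 596.9 m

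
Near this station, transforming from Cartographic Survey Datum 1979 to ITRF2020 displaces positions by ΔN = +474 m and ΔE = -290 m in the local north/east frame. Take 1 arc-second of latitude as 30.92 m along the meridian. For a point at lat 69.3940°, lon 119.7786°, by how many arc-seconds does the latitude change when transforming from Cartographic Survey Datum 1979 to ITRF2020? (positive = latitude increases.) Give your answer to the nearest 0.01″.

1″ of latitude = 30.92 m, so Δφ = 474.0 / 30.92 = 15.330″.

Δφ = 15.33″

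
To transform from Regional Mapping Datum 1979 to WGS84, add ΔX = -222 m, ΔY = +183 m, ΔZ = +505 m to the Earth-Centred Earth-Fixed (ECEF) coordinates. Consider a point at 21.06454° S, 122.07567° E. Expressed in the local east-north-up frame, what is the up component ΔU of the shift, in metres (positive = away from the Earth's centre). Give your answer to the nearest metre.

The local up (radial) axis is (cos φ cos λ, cos φ sin λ, sin φ), giving ΔU = 110.013 + 144.703 − 181.507 = 73.21 m.

ΔU = 73 m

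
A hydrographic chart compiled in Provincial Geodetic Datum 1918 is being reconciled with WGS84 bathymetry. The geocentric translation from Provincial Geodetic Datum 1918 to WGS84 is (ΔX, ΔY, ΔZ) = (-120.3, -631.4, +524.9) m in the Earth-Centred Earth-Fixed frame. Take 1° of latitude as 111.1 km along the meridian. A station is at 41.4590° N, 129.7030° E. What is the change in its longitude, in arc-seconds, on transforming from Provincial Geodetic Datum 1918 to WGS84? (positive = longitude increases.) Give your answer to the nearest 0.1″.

Δλ = 21.4″

sin φ = 0.662084, cos φ = 0.749430, sin λ = 0.769366, cos λ = -0.638808.
East component: ΔE = −sin λ·ΔX + cos λ·ΔY = −(0.769366)(-120.3) + (-0.638808)(-631.4) = 495.90 m.
1° of latitude spans 111100 m; at latitude φ, 1° of longitude spans that × cos φ = 83261.6 m, so Δλ = 495.90 / 83261.6 × 3600 = 21.441″.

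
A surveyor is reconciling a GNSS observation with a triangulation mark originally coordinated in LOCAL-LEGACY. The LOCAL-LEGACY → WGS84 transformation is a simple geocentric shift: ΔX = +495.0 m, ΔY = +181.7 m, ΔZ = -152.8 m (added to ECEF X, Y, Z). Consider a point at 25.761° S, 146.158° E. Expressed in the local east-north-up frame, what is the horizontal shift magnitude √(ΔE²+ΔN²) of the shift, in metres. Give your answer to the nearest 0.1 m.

At φ = -25.761°, λ = 146.158°: sin φ = -0.434618, cos φ = 0.900615, sin λ = 0.556905, cos λ = -0.830576.
ΔE = −sin λ·ΔX + cos λ·ΔY = −(0.556905)·(495.0) + (-0.830576)·(181.7) = -426.58 m.
ΔN = −sin φ cos λ·ΔX − sin φ sin λ·ΔY + cos φ·ΔZ = −(-0.434618)(-0.830576)(495.0) − (-0.434618)(0.556905)(181.7) + (0.900615)(-152.8) = -272.32 m.
Horizontal magnitude = √(ΔE² + ΔN²) = √((-426.58)² + (-272.32)²) = 506.10 m.

506.1 m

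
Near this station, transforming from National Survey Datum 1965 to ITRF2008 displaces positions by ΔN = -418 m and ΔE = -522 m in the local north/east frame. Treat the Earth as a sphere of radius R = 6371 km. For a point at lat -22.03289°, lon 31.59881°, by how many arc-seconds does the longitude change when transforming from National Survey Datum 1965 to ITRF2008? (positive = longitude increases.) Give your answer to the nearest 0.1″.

Δλ = -18.2″

At latitude -22.03289°, cos φ = 0.926969.
One radian of longitude at latitude φ spans R cos φ, so Δλ = ΔE / (R cos φ) = -522.0 / (6371000 × 0.926969) = -8.8389e-05 rad = -18.232″.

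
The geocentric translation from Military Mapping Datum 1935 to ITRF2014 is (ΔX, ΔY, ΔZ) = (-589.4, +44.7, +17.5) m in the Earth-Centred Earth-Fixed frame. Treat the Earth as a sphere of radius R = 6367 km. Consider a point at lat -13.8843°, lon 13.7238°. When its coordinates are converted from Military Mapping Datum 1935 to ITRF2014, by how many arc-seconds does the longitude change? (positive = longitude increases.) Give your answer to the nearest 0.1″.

Δλ = 6.1″

sin φ = -0.239962, cos φ = 0.970782, sin λ = 0.237242, cos λ = 0.971451.
East component: ΔE = −sin λ·ΔX + cos λ·ΔY = −(0.237242)(-589.4) + (0.971451)(44.7) = 183.25 m.
1° of latitude spans πR/180 = 111125 m; at latitude φ, 1° of longitude spans that × cos φ = 107878.3 m, so Δλ = 183.25 / 107878.3 × 3600 = 6.115″.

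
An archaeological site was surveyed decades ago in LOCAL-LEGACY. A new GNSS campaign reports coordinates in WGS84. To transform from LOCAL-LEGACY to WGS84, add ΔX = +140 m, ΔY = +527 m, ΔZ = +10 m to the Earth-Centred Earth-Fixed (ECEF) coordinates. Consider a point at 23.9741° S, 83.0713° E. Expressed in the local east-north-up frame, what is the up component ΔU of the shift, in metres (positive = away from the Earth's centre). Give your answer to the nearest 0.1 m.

ΔU = 489.4 m

At φ = -23.9741°, λ = 83.0713°: sin φ = -0.406324, cos φ = 0.913729, sin λ = 0.992697, cos λ = 0.120634.
ΔU = cos φ cos λ·ΔX + cos φ sin λ·ΔY + sin φ·ΔZ = (0.913729)(0.120634)(140) + (0.913729)(0.992697)(527) + (-0.406324)(10) = 489.39 m.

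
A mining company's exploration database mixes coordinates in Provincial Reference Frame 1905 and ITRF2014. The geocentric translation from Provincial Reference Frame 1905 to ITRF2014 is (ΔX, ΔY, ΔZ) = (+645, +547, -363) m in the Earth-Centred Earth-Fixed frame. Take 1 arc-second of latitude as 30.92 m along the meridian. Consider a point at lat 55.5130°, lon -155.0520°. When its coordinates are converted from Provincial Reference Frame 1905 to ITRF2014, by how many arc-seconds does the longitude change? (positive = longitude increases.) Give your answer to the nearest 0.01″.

Δλ = -12.79″

sin φ = 0.824255, cos φ = 0.566219, sin λ = -0.421796, cos λ = -0.906691.
East component: ΔE = −sin λ·ΔX + cos λ·ΔY = −(-0.421796)(645) + (-0.906691)(547) = -223.90 m.
1° of latitude spans 3600 × 30.92 = 111312 m; at latitude φ, 1° of longitude spans that × cos φ = 63027.0 m, so Δλ = -223.90 / 63027.0 × 3600 = -12.789″.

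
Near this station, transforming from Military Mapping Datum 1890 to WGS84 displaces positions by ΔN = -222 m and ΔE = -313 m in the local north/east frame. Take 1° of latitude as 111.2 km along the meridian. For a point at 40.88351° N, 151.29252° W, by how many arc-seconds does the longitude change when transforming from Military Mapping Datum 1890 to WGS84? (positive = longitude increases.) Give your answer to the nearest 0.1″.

Δλ = -13.4″

At latitude 40.88351°, cos φ = 0.756042.
1° of longitude at this latitude = 111.2 × cos φ = 84.07 km, so Δλ = -313.0 / 84071.9 = -0.0037230° = -13.403″.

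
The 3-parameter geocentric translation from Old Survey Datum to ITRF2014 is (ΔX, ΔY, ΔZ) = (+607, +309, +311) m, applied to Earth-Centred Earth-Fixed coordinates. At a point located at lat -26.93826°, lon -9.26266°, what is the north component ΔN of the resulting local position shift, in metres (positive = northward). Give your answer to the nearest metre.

ΔN = 526 m

The local north axis is (−sin φ cos λ, −sin φ sin λ, cos φ), giving ΔN = 271.404 − 22.532 + 277.255 = 526.13 m.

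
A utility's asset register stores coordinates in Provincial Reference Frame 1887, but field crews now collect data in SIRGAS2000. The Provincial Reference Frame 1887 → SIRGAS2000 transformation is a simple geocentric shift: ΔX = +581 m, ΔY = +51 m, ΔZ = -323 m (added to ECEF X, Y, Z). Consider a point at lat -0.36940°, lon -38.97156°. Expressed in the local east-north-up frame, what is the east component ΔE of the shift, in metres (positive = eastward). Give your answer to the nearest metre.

ΔE = 405 m

At φ = -0.36940°, λ = -38.97156°: sin φ = -0.006447, cos φ = 0.999979, sin λ = -0.628935, cos λ = 0.777458.
ΔE = −sin λ·ΔX + cos λ·ΔY = −(-0.628935)·(581) + (0.777458)·(51) = 405.06 m.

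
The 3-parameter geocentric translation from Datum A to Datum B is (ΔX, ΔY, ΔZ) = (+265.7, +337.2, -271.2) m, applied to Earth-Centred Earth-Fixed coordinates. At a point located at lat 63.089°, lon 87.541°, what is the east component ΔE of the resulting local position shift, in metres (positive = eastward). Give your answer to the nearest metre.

At φ = 63.089°, λ = 87.541°: sin φ = 0.891711, cos φ = 0.452606, sin λ = 0.999079, cos λ = 0.042904.
ΔE = −sin λ·ΔX + cos λ·ΔY = −(0.999079)·(265.7) + (0.042904)·(337.2) = -250.99 m.

ΔE = -251 m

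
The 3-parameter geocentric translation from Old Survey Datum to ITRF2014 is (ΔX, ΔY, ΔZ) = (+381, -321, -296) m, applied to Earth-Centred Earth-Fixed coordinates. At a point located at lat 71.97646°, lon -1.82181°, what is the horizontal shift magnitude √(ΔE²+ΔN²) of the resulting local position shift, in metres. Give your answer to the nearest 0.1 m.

At φ = 71.97646°, λ = -1.82181°: sin φ = 0.950929, cos φ = 0.309408, sin λ = -0.031791, cos λ = 0.999495.
ΔE = −sin λ·ΔX + cos λ·ΔY = −(-0.031791)·(381) + (0.999495)·(-321) = -308.73 m.
ΔN = −sin φ cos λ·ΔX − sin φ sin λ·ΔY + cos φ·ΔZ = −(0.950929)(0.999495)(381) − (0.950929)(-0.031791)(-321) + (0.309408)(-296) = -463.41 m.
Horizontal magnitude = √(ΔE² + ΔN²) = √((-308.73)² + (-463.41)²) = 556.83 m.

556.8 m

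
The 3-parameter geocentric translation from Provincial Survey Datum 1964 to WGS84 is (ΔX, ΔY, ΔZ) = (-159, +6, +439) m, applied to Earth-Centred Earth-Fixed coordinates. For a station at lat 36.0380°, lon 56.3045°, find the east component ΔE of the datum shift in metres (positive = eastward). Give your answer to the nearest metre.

ΔE = 136 m

The local east axis at (φ, λ) is (−sin λ, cos λ, 0), so ΔE = −sin(56.3045°)·(-159) + cos(56.3045°)·6 = 135.62 m.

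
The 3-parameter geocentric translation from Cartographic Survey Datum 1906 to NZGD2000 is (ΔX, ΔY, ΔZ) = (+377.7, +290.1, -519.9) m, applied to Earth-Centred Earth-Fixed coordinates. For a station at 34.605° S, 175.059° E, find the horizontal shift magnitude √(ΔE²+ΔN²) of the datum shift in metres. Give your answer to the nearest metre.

The local east axis at (φ, λ) is (−sin λ, cos λ, 0), so ΔE = −sin(175.059°)·377.7 + cos(175.059°)·290.1 = -321.55 m.
The local north axis is (−sin φ cos λ, −sin φ sin λ, cos φ), giving ΔN = -213.705 + 14.190 − 427.923 = -627.44 m.
Horizontal magnitude = √(ΔE² + ΔN²) = √((-321.55)² + (-627.44)²) = 705.03 m.

705 m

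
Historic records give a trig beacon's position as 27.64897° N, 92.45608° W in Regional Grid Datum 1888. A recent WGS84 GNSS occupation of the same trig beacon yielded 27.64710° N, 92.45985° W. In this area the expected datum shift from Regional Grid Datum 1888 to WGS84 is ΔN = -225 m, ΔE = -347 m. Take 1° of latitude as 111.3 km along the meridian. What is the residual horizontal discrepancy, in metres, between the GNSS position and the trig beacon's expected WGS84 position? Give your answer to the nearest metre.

Observed coordinate differences: Δφ = -0.00187°, Δλ = -0.00377°.
Converting to metres (1° lat = 111300 m, cos φ = 0.885807): observed ΔN = -208.1 m, observed ΔE = -371.7 m.
Subtracting the expected shift leaves a residual of -208.1 − (-225) = 16.9 m north and -371.7 − (-347) = -24.7 m east.
Residual distance = √(16.9² + (-24.7)²) = 29.9 m.

30 m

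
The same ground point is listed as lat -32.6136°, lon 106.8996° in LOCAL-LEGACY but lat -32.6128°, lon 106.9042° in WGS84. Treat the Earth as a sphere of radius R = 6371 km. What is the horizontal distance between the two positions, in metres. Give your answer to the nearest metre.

440 m

Δφ = -32.6128° − -32.6136° = +0.0008°; Δλ = 106.9042° − 106.8996° = +0.0046°.
1° along a meridian = πR/180 = 111195 m.
ΔN = Δφ × 111195 = 89.0 m; ΔE = Δλ × 111195 × cos(-32.6136°) = +0.0046 × 111195 × 0.842324 = 430.8 m.
Distance = √(ΔE² + ΔN²) = √(430.8² + 89.0²) = 439.9 m.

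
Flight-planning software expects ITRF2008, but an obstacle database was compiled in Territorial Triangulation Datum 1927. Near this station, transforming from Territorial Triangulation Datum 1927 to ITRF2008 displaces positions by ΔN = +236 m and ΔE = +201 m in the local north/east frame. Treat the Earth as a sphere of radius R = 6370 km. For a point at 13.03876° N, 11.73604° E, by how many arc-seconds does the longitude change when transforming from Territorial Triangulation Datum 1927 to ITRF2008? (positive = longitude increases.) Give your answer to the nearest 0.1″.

Δλ = 6.7″

At latitude 13.03876°, cos φ = 0.974218.
One radian of longitude at latitude φ spans R cos φ, so Δλ = ΔE / (R cos φ) = 201.0 / (6370000 × 0.974218) = 3.2389e-05 rad = 6.681″.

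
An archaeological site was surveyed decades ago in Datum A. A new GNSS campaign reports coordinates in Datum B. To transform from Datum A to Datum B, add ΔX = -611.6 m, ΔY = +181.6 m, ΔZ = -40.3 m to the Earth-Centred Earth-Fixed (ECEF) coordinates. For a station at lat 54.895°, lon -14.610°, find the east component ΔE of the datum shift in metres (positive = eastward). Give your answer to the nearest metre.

ΔE = 21 m

At φ = 54.895°, λ = -14.610°: sin φ = 0.818100, cos φ = 0.575077, sin λ = -0.252238, cos λ = 0.967665.
ΔE = −sin λ·ΔX + cos λ·ΔY = −(-0.252238)·(-611.6) + (0.967665)·(181.6) = 21.46 m.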